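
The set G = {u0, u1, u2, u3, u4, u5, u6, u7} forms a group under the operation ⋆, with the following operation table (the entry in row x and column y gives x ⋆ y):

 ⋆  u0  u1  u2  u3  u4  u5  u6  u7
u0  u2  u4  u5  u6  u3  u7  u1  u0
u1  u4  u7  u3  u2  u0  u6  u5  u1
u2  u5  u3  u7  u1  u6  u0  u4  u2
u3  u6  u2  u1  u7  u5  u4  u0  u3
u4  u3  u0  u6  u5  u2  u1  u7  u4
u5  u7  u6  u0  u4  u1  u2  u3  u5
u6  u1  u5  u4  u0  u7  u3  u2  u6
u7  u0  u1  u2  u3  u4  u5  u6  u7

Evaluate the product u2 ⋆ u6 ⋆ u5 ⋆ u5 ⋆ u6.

u2 ⋆ u6 = u4
u4 ⋆ u5 = u1
u1 ⋆ u5 = u6
u6 ⋆ u6 = u2
(Structurally, G here is isomorphic to Z_2 x Z_4.)

u2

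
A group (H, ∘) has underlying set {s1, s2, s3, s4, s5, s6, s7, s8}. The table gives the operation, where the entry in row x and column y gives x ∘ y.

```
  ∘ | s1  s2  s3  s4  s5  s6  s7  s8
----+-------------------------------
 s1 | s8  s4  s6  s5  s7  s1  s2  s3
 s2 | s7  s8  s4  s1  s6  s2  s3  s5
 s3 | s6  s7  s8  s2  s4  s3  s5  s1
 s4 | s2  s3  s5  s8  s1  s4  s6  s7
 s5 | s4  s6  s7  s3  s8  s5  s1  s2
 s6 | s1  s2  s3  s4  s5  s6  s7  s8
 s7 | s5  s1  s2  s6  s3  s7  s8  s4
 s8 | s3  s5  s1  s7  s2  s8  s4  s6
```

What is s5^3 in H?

s2

s5^1 = s5
s5^2 = s5 ∘ s5 = s8
s5^3 = s8 ∘ s5 = s2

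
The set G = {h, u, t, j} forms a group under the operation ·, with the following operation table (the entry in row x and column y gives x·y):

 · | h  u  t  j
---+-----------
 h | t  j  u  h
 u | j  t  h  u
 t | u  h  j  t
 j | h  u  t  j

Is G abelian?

Check whether the table is symmetric across its main diagonal.
Every entry (row x, col y) equals the entry (row y, col x), so G is abelian.

Yes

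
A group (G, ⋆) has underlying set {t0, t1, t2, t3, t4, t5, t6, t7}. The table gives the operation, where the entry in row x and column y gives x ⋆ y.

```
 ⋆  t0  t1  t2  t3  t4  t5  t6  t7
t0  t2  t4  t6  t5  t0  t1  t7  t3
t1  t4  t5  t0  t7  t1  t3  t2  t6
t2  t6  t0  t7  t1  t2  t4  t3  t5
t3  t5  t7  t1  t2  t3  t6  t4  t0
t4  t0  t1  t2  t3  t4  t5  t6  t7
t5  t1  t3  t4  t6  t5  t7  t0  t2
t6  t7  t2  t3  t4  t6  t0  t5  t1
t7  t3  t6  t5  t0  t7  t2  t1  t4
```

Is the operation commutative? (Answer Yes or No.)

Yes

Check whether the table is symmetric across its main diagonal.
Every entry (row x, col y) equals the entry (row y, col x), so G is abelian.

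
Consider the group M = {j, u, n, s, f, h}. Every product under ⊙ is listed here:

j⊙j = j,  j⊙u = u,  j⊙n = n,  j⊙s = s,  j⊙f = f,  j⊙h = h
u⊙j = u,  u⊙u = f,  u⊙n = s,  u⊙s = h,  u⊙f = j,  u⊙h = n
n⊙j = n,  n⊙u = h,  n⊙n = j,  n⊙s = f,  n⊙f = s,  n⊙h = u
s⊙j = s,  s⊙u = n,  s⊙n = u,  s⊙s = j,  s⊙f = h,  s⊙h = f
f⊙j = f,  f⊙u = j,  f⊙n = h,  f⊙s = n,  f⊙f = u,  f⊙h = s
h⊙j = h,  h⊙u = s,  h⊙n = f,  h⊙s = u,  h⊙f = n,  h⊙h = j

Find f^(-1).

First locate the identity: row j matches the header, so j is the identity.
Scan row f for j: f ⊙ u = j. Hence f^(-1) = u.

u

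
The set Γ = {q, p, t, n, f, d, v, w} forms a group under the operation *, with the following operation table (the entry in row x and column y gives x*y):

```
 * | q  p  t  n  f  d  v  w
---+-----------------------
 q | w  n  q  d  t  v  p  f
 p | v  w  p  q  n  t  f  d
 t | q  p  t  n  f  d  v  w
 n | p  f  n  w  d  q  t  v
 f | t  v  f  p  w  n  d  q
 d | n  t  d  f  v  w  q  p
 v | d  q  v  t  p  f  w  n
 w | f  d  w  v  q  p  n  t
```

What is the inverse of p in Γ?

d

First locate the identity: row t matches the header, so t is the identity.
Scan row p for t: p*d = t. Hence p^(-1) = d.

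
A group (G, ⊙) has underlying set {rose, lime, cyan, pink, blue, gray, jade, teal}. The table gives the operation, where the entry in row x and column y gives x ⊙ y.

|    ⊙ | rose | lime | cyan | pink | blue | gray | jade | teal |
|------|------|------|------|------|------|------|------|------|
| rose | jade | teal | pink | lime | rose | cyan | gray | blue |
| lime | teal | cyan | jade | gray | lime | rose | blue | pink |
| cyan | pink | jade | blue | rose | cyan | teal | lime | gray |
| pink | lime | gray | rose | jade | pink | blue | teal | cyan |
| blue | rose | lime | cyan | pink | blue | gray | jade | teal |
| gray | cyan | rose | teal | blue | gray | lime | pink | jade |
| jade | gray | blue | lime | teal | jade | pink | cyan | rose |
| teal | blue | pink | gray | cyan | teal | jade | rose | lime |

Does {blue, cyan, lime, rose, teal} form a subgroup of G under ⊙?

No

teal ⊙ cyan = gray, which is not in {blue, cyan, lime, rose, teal}.
The subset is not closed under ⊙, so it is not a subgroup.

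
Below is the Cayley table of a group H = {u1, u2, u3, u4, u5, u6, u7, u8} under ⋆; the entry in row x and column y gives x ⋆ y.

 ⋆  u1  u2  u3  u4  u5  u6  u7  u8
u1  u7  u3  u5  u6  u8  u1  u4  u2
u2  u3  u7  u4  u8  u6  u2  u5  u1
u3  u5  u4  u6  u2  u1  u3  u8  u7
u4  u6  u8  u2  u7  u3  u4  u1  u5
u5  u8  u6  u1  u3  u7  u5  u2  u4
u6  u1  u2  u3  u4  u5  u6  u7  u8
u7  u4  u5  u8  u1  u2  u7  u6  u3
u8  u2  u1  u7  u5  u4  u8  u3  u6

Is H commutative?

Check whether the table is symmetric across its main diagonal.
Every entry (row x, col y) equals the entry (row y, col x), so H is abelian.
(In fact H ≅ Z_2 x Z_4.)

Yes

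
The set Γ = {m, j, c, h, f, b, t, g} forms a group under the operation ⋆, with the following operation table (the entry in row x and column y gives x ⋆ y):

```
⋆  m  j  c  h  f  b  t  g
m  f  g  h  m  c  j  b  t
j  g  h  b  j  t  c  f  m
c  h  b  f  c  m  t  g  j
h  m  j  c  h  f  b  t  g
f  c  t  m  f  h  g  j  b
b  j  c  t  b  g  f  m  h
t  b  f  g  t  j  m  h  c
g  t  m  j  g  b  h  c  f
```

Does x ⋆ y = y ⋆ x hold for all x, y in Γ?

Yes

Check whether the table is symmetric across its main diagonal.
Every entry (row x, col y) equals the entry (row y, col x), so Γ is abelian.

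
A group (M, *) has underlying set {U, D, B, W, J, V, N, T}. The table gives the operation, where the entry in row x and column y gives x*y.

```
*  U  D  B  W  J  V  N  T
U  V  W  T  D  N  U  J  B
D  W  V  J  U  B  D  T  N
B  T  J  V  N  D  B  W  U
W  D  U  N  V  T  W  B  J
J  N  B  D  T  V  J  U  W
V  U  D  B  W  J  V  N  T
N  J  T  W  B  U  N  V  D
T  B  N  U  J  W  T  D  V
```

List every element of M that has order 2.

{B, D, J, N, T, U, W}

Identity is V. Compute the order of each non-identity element by repeated multiplication:
  U: U → V  (order 2)
  D: D → V  (order 2)
  B: B → V  (order 2)
  W: W → V  (order 2)
  J: J → V  (order 2)
  N: N → V  (order 2)
  T: T → V  (order 2)
Elements of order 2: {B, D, J, N, T, U, W}.
(Structurally, M here is isomorphic to the elementary abelian group (Z_2)^3.)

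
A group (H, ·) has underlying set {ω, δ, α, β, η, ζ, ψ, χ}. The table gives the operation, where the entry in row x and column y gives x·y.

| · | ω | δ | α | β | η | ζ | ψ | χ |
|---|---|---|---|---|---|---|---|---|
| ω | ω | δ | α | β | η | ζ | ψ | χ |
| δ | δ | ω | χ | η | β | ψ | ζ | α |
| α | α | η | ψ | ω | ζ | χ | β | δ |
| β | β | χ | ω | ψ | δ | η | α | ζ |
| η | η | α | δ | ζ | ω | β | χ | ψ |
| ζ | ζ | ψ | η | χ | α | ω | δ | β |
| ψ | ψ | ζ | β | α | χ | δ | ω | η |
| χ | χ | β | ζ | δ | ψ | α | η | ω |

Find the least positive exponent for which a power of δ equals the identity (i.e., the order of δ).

2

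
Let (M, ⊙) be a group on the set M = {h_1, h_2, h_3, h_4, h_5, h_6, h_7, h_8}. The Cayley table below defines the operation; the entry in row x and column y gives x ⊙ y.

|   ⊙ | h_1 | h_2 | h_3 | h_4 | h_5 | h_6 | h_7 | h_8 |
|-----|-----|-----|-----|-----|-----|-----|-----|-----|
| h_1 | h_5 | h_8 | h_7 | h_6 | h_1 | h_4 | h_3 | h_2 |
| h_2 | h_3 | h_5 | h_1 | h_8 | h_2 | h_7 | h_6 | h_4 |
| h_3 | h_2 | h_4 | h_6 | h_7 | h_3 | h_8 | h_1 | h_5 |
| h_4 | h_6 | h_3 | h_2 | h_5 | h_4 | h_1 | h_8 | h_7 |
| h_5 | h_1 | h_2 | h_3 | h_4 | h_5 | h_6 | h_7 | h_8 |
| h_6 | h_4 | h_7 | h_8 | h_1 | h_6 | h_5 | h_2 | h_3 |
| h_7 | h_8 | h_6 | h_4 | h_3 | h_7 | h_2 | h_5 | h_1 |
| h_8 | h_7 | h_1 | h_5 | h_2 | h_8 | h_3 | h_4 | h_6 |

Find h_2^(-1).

First locate the identity: row h_5 matches the header, so h_5 is the identity.
Scan row h_2 for h_5: h_2 ⊙ h_2 = h_5. Hence h_2^(-1) = h_2.

h_2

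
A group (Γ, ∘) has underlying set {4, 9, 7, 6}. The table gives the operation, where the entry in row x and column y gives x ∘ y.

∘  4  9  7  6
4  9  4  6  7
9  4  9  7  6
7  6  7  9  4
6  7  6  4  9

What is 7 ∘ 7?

Read row 7, column 7: 7 ∘ 7 = 9.
(Structurally, Γ here is isomorphic to the Klein four-group V_4.)

9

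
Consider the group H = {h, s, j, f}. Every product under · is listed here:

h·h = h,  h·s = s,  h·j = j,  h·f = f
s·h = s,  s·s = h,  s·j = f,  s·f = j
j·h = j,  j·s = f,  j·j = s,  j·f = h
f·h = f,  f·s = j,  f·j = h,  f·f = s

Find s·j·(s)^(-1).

j

The identity is h. In row s, the entry h sits in column s, so s^(-1) = s.
s·j = f
f·s = j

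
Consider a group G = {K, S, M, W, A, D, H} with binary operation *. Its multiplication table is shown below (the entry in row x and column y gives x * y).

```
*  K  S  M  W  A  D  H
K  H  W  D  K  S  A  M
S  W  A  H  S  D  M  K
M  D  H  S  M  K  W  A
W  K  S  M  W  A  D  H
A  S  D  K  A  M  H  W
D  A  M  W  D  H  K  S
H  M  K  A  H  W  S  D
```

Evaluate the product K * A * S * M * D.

K * A = S
S * S = A
A * M = K
K * D = A
(Structurally, G here is isomorphic to the cyclic group Z_7.)

A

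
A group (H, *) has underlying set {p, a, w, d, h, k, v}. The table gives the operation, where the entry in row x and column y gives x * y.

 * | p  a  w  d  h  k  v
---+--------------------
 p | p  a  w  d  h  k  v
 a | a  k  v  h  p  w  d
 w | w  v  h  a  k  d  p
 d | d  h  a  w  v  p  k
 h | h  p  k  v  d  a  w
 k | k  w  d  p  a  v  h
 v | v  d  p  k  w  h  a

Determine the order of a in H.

7

The identity element is p (its row matches the header).
a^1 = a
a^2 = a * a = k
a^3 = k * a = w
a^4 = w * a = v
a^5 = v * a = d
a^6 = d * a = h
a^7 = h * a = p
The first power of a equal to the identity is a^7, so ord(a) = 7.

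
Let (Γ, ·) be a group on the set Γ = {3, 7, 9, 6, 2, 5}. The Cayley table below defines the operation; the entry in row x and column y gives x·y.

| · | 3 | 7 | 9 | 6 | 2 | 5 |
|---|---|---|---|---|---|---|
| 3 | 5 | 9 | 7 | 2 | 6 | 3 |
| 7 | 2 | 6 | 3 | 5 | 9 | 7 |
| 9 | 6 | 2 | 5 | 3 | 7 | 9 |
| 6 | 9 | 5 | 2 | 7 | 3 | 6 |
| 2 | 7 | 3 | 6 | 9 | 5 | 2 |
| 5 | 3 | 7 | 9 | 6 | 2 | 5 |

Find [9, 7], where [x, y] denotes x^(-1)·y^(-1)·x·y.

Identity is 5; from the table 9^(-1) = 9 and 7^(-1) = 6.
9·6 = 3
3·9 = 7
7·7 = 6

6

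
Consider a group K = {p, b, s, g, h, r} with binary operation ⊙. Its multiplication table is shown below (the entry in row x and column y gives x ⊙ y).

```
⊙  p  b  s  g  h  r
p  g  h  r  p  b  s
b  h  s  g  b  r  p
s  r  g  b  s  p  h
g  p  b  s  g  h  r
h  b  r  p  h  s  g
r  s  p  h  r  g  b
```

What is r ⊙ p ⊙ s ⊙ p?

h

r ⊙ p = s
s ⊙ s = b
b ⊙ p = h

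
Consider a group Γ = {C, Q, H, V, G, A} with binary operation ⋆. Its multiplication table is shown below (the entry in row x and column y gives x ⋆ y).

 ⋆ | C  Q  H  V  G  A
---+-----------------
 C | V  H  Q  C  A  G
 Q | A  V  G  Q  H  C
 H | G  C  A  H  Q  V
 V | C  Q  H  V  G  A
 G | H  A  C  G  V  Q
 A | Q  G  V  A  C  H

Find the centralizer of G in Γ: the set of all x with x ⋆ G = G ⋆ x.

Compare row G with column G entry by entry.
C ⋆ G = A but G ⋆ C = H, so C does not.
Collecting the elements that commute with G: C(G) = {G, V}.

{G, V}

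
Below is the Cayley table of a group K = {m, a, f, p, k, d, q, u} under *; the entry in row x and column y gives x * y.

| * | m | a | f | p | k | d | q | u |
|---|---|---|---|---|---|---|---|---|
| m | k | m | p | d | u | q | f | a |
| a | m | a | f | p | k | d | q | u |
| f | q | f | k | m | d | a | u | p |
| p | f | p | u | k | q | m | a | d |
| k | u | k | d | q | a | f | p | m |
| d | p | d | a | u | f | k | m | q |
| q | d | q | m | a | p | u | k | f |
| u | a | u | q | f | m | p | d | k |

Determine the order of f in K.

4

The identity element is a (its row matches the header).
f^1 = f
f^2 = f * f = k
f^3 = k * f = d
f^4 = d * f = a
The first power of f equal to the identity is f^4, so ord(f) = 4.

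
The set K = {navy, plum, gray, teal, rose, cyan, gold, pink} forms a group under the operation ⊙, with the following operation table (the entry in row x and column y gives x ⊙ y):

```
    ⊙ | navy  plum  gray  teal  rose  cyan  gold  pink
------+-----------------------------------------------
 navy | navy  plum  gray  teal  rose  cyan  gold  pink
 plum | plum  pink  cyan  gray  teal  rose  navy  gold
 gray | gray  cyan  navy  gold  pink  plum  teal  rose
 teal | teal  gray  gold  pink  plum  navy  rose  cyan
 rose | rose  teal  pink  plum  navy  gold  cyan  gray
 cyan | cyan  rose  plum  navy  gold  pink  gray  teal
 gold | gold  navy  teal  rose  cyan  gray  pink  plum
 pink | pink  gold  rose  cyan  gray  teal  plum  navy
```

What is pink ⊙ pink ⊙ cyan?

cyan

pink ⊙ pink = navy
navy ⊙ cyan = cyan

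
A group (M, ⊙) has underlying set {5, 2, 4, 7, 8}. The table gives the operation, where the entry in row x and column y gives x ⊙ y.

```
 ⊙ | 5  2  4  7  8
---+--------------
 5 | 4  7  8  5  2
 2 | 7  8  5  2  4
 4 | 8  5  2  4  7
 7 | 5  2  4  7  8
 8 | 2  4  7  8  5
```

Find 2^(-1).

5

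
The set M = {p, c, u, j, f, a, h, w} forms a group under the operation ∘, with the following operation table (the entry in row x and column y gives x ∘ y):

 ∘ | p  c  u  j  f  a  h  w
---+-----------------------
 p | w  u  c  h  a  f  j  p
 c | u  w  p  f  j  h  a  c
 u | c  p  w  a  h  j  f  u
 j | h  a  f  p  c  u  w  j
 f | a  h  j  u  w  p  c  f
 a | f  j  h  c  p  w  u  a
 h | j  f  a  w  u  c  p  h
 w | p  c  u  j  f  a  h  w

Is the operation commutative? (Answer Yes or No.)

No

h ∘ a = c but a ∘ h = u.
Since h and a do not commute, M is not abelian.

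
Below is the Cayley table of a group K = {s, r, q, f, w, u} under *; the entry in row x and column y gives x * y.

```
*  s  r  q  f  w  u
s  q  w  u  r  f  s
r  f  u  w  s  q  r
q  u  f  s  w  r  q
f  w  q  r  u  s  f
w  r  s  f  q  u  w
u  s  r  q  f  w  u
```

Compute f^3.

f^1 = f
f^2 = f * f = u
f^3 = u * f = f

f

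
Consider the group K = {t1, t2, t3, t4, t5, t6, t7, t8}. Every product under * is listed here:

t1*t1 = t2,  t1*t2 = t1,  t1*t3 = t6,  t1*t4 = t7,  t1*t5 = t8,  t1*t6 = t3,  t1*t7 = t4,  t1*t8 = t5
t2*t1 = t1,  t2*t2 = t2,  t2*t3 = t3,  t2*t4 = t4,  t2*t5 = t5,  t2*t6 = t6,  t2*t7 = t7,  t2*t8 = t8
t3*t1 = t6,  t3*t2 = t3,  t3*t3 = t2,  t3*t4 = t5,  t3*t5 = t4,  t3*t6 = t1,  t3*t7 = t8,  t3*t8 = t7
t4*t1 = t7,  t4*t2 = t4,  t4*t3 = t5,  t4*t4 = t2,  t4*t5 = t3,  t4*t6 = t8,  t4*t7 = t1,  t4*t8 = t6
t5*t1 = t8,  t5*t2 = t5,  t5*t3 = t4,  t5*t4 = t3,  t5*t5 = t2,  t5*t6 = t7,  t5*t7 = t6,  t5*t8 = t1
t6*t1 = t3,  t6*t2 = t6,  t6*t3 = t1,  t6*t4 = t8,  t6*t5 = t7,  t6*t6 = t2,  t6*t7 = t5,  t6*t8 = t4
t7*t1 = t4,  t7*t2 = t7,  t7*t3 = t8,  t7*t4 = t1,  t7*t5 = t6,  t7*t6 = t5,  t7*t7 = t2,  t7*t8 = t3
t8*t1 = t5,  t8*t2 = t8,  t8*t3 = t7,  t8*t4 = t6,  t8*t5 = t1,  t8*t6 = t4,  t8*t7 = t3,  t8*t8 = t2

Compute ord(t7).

2

The identity element is t2 (its row matches the header).
t7^1 = t7
t7^2 = t7 * t7 = t2
The first power of t7 equal to the identity is t7^2, so ord(t7) = 2.
(Structurally, K here is isomorphic to the elementary abelian group (Z_2)^3.)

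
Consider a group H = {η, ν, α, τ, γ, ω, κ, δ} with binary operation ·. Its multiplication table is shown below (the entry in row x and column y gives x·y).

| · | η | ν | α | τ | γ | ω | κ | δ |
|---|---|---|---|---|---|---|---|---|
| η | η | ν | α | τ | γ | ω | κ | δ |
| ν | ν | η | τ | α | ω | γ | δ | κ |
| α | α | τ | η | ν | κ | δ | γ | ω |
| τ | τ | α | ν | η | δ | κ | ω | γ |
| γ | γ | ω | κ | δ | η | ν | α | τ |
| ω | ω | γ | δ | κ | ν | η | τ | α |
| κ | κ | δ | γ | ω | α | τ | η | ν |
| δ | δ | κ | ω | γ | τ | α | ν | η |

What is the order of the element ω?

2

The identity element is η (its row matches the header).
ω^1 = ω
ω^2 = ω·ω = η
The first power of ω equal to the identity is ω^2, so ord(ω) = 2.
(Structurally, H here is isomorphic to the elementary abelian group (Z_2)^3.)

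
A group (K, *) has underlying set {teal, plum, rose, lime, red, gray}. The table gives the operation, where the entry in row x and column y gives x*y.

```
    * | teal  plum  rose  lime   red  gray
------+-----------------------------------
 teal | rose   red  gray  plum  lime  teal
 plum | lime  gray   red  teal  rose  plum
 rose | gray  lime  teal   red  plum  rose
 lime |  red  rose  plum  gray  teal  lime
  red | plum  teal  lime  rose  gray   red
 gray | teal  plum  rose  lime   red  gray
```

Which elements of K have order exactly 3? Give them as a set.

{rose, teal}

Identity is gray. Compute the order of each non-identity element by repeated multiplication:
  teal: teal → rose → gray  (order 3)
  plum: plum → gray  (order 2)
  rose: rose → teal → gray  (order 3)
  lime: lime → gray  (order 2)
  red: red → gray  (order 2)
Elements of order 3: {rose, teal}.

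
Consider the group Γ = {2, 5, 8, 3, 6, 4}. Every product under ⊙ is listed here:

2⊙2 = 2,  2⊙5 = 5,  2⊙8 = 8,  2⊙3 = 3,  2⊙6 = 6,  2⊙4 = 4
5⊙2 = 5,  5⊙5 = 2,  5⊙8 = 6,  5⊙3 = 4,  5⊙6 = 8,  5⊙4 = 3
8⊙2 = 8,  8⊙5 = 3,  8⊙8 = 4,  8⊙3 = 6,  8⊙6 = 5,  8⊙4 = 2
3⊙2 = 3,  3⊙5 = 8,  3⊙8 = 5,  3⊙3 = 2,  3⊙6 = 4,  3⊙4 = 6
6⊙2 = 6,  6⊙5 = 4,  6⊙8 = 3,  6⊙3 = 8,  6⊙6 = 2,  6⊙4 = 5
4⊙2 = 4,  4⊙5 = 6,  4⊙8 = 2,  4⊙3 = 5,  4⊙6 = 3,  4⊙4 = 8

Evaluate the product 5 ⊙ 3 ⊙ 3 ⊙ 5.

2

5 ⊙ 3 = 4
4 ⊙ 3 = 5
5 ⊙ 5 = 2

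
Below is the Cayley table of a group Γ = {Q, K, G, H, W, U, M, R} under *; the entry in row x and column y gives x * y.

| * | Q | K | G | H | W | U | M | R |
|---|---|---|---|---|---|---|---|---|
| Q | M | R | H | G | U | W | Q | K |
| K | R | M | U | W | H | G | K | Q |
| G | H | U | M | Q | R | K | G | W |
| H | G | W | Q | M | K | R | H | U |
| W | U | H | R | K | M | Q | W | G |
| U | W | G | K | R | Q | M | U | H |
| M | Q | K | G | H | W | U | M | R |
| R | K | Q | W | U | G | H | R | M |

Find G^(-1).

First locate the identity: row M matches the header, so M is the identity.
Scan row G for M: G * G = M. Hence G^(-1) = G.

G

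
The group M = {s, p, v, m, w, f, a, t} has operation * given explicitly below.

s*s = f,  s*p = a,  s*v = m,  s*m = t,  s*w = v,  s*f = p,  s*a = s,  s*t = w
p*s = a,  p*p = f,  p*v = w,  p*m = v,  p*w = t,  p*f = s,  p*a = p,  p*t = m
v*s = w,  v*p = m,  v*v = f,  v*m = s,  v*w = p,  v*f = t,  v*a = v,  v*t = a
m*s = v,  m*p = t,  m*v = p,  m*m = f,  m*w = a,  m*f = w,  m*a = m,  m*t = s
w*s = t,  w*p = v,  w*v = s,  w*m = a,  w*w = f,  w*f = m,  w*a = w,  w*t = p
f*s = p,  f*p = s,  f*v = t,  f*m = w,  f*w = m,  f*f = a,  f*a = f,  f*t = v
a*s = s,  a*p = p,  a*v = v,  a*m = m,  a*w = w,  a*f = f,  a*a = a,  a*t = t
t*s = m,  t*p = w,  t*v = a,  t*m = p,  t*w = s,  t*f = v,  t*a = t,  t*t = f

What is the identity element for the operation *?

a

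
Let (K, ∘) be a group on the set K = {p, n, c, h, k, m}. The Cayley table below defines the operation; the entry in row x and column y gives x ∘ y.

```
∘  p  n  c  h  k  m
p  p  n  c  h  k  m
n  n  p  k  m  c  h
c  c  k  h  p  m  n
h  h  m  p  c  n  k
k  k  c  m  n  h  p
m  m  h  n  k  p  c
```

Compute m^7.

m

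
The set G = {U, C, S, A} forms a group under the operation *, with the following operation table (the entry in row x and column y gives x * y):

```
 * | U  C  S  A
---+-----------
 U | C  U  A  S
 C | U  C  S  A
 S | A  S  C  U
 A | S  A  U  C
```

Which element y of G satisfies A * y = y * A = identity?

First locate the identity: row C matches the header, so C is the identity.
Scan row A for C: A * A = C. Hence A^(-1) = A.

A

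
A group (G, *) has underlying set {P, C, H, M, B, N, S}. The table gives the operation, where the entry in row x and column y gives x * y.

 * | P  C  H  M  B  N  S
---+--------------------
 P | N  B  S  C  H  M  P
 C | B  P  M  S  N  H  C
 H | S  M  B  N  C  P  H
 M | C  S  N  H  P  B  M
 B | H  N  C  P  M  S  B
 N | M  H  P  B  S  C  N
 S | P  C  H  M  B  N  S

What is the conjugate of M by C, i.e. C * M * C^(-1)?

The identity is S. In row C, the entry S sits in column M, so C^(-1) = M.
C * M = S
S * M = M

M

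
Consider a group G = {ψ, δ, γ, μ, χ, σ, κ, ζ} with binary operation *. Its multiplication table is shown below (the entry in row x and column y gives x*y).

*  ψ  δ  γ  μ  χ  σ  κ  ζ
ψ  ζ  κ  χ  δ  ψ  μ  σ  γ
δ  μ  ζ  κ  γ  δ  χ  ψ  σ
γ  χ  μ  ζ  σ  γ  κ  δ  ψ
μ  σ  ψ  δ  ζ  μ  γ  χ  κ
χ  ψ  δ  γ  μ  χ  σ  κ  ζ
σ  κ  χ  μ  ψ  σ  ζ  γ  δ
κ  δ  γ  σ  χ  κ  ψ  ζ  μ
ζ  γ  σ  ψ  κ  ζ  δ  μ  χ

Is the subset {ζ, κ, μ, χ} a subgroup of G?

Yes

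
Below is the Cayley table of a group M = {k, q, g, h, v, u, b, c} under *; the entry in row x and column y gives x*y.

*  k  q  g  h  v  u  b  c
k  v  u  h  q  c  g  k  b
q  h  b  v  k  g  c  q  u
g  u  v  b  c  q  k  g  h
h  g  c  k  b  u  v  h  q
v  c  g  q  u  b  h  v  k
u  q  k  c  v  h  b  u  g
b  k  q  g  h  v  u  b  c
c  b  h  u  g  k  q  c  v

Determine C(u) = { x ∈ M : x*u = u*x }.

{b, h, u, v}

Compare row u with column u entry by entry.
h*u = v = u*h, so h commutes with u.
k*u = g but u*k = q, so k does not.
Collecting the elements that commute with u: C(u) = {b, h, u, v}.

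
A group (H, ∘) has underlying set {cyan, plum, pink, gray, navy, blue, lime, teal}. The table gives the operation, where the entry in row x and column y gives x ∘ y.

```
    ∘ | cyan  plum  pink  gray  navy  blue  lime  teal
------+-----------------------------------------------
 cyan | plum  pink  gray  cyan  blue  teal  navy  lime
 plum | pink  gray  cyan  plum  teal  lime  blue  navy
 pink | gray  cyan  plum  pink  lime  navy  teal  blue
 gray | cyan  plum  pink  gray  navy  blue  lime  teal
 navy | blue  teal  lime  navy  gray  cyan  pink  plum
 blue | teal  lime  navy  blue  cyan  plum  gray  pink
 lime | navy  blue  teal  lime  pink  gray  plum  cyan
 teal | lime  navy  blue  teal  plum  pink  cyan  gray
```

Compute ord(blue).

The identity element is gray (its row matches the header).
blue^1 = blue
blue^2 = blue ∘ blue = plum
blue^3 = plum ∘ blue = lime
blue^4 = lime ∘ blue = gray
The first power of blue equal to the identity is blue^4, so ord(blue) = 4.

4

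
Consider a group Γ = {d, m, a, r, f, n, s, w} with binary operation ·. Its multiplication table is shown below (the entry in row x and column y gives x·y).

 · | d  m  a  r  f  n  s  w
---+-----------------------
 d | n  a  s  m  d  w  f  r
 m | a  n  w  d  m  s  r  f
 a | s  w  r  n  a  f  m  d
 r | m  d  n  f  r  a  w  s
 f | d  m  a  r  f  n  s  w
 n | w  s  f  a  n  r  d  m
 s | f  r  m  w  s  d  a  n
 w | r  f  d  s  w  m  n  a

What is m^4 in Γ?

m^1 = m
m^2 = m·m = n
m^3 = n·m = s
m^4 = s·m = r

r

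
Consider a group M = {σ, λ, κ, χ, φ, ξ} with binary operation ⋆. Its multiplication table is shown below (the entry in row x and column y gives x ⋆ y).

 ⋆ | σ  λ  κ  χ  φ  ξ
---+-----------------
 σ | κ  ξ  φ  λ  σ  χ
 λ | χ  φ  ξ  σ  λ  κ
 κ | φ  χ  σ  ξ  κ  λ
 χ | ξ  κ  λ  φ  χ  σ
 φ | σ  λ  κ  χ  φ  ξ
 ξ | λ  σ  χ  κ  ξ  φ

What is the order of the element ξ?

The identity element is φ (its row matches the header).
ξ^1 = ξ
ξ^2 = ξ ⋆ ξ = φ
The first power of ξ equal to the identity is ξ^2, so ord(ξ) = 2.

2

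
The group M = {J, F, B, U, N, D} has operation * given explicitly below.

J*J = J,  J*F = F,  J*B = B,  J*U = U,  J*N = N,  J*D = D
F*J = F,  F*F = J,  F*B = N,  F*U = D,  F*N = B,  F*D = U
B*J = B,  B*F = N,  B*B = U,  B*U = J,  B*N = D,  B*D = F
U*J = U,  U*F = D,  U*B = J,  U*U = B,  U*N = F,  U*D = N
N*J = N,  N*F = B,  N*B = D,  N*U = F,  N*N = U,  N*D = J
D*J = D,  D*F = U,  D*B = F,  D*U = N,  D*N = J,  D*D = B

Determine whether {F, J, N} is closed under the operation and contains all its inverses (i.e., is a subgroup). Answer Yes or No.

No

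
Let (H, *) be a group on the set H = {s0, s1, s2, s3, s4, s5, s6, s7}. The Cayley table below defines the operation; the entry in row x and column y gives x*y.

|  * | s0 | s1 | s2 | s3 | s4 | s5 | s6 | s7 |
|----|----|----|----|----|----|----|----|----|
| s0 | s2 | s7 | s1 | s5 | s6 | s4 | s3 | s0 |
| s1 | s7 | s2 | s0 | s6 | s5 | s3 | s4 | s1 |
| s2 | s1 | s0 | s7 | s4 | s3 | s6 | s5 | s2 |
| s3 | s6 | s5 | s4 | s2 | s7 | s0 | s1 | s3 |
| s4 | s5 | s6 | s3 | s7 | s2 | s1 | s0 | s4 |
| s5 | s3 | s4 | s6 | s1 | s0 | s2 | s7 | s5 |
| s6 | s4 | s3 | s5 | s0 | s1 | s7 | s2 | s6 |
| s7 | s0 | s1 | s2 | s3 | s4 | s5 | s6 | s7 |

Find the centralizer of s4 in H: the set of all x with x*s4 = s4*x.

{s2, s3, s4, s7}

Compare row s4 with column s4 entry by entry.
s3*s4 = s7 = s4*s3, so s3 commutes with s4.
s5*s4 = s0 but s4*s5 = s1, so s5 does not.
Collecting the elements that commute with s4: C(s4) = {s2, s3, s4, s7}.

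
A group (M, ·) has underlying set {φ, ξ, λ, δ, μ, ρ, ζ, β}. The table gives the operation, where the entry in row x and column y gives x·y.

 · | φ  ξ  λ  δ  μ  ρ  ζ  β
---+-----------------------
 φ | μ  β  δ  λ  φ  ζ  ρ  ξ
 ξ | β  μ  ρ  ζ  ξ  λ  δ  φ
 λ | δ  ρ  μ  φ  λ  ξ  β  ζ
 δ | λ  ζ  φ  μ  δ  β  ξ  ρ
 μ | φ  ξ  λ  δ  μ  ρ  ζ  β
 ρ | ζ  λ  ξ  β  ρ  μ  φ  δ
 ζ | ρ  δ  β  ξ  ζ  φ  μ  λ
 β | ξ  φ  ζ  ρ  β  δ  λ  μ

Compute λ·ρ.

Read row λ, column ρ: λ·ρ = ξ.

ξ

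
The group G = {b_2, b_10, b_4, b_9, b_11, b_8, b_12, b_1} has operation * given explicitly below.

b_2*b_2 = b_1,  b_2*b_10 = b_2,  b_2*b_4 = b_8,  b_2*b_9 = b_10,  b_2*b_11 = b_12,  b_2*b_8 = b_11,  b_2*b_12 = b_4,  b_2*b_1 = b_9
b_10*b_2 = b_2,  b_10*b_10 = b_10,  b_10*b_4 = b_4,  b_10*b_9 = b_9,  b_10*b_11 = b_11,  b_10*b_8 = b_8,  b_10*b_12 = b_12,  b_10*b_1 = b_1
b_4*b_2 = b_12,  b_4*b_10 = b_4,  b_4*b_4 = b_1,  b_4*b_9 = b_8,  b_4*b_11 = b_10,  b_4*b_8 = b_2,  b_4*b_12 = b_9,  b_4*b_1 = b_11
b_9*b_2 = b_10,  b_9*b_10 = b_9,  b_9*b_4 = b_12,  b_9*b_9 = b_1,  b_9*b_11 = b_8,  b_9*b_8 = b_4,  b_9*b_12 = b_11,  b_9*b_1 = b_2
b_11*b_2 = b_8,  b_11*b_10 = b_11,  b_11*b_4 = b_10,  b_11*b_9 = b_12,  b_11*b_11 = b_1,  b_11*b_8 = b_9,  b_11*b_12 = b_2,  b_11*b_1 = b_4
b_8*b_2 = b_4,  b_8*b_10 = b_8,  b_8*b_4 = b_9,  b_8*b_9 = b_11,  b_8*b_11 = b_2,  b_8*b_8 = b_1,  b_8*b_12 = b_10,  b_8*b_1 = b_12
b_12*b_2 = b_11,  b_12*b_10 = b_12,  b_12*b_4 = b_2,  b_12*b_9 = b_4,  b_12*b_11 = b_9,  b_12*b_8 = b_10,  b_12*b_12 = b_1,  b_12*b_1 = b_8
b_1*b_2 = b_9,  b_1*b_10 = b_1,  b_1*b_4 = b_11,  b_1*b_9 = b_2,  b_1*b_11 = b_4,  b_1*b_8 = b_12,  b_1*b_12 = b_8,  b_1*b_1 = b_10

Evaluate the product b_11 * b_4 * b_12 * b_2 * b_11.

b_1

b_11 * b_4 = b_10
b_10 * b_12 = b_12
b_12 * b_2 = b_11
b_11 * b_11 = b_1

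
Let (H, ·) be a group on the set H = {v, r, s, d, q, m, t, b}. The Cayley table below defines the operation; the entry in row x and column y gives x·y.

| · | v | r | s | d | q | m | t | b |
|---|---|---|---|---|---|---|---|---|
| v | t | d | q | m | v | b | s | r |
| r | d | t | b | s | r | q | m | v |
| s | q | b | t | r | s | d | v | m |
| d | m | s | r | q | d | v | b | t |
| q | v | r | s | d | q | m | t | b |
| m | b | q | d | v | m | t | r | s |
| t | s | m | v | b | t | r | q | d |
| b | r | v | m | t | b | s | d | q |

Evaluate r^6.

t

r^1 = r
r^2 = r·r = t
r^3 = t·r = m
r^4 = m·r = q
r^5 = q·r = r
r^6 = r·r = t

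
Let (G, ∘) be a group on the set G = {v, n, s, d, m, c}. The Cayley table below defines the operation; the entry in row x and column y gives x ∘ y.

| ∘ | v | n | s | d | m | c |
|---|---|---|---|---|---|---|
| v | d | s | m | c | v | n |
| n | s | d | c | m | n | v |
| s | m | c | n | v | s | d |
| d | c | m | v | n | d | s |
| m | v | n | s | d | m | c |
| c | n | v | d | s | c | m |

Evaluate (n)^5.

d

n^1 = n
n^2 = n ∘ n = d
n^3 = d ∘ n = m
n^4 = m ∘ n = n
n^5 = n ∘ n = d
(Structurally, G here is isomorphic to the cyclic group Z_6.)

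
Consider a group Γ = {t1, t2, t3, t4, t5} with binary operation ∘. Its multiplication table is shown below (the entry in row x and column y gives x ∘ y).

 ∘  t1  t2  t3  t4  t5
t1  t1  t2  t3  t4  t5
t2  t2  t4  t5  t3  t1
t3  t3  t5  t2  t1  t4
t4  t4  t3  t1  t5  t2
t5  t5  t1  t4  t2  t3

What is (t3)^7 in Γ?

t3^1 = t3
t3^2 = t3 ∘ t3 = t2
t3^3 = t2 ∘ t3 = t5
t3^4 = t5 ∘ t3 = t4
t3^5 = t4 ∘ t3 = t1
t3^6 = t1 ∘ t3 = t3
t3^7 = t3 ∘ t3 = t2
(Structurally, Γ here is isomorphic to the cyclic group Z_5.)

t2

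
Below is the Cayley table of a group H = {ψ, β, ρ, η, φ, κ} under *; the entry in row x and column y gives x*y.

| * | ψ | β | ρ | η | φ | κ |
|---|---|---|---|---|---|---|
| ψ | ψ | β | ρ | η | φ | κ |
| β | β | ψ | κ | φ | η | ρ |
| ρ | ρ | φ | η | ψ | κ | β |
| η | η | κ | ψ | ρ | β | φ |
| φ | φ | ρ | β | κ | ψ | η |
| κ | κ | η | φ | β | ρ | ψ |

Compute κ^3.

κ^1 = κ
κ^2 = κ*κ = ψ
κ^3 = ψ*κ = κ

κ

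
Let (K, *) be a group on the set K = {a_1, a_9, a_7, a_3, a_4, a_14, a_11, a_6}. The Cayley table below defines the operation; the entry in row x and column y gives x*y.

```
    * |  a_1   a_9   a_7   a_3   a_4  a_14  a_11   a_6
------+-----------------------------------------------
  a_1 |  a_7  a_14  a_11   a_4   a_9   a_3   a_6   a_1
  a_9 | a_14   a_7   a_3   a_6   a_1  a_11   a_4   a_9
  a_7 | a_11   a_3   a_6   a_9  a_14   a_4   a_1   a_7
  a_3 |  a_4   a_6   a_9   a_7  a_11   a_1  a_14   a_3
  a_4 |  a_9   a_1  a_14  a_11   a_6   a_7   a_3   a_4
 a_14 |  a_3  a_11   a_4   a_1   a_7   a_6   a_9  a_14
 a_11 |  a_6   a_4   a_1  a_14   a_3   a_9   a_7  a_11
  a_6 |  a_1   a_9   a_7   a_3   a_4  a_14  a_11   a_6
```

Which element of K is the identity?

The identity e satisfies e*x = x for all x, so its row in the table reproduces the column headers.
Row a_6 reads: a_1, a_9, a_7, a_3, a_4, a_14, a_11, a_6 — exactly the header order. So a_6 is the identity.

a_6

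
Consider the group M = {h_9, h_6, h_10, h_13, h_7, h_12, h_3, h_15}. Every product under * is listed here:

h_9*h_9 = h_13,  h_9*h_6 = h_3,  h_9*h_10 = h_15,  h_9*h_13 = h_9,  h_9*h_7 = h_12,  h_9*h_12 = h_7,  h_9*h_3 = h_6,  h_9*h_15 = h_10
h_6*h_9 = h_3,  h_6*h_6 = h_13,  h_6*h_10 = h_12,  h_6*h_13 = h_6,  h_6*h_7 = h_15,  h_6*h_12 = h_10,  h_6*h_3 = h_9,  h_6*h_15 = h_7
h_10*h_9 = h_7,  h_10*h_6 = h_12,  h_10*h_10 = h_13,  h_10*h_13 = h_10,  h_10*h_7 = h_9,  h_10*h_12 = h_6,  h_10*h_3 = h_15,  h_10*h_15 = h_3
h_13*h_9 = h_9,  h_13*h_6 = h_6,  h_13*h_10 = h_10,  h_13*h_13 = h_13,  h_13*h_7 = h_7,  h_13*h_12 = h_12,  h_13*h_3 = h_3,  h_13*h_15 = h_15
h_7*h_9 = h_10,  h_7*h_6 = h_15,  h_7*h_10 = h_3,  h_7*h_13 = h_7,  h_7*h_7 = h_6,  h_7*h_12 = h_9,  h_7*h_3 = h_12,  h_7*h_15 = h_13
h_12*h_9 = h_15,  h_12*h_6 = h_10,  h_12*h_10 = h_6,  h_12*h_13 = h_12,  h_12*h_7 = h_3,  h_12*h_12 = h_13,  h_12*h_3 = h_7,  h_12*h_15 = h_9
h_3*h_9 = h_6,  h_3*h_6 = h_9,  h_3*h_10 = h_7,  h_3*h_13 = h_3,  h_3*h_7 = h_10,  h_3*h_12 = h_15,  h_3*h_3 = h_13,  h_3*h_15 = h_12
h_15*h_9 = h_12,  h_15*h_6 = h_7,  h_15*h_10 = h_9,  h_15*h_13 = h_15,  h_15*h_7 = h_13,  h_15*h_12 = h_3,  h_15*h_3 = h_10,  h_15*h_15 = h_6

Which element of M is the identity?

The identity e satisfies e * x = x for all x, so its row in the table reproduces the column headers.
Row h_13 reads: h_9, h_6, h_10, h_13, h_7, h_12, h_3, h_15 — exactly the header order. So h_13 is the identity.

h_13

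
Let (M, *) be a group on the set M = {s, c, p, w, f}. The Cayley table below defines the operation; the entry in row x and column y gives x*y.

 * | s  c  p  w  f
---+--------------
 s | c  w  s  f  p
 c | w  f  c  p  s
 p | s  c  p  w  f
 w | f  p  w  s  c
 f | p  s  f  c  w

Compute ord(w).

5

The identity element is p (its row matches the header).
w^1 = w
w^2 = w*w = s
w^3 = s*w = f
w^4 = f*w = c
w^5 = c*w = p
The first power of w equal to the identity is w^5, so ord(w) = 5.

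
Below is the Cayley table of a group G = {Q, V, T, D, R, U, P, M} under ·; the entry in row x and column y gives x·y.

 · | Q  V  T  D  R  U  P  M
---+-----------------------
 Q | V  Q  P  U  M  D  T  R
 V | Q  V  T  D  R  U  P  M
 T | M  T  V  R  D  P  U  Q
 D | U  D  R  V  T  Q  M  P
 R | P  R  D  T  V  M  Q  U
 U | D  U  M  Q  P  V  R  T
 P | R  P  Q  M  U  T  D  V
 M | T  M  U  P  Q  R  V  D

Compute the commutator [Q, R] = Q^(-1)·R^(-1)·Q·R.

Identity is V; from the table Q^(-1) = Q and R^(-1) = R.
Q·R = M
M·Q = T
T·R = D

D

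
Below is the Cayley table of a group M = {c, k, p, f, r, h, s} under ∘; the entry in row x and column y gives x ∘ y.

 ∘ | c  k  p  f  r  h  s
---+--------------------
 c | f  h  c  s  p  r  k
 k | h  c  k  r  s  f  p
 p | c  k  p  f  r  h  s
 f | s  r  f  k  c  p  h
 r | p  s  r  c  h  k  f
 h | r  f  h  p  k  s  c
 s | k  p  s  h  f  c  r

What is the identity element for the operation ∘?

The identity e satisfies e ∘ x = x for all x, so its row in the table reproduces the column headers.
Row p reads: c, k, p, f, r, h, s — exactly the header order. So p is the identity.

p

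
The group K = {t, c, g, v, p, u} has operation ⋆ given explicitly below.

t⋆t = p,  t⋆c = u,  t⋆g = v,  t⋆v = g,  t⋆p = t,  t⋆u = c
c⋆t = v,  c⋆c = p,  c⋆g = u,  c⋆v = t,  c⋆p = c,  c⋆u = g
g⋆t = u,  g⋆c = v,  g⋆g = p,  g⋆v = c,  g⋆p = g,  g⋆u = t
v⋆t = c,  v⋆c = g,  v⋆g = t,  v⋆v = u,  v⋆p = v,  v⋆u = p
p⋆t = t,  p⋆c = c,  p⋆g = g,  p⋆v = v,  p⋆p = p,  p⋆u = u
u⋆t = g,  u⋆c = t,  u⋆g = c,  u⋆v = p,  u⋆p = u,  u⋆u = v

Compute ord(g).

2

The identity element is p (its row matches the header).
g^1 = g
g^2 = g ⋆ g = p
The first power of g equal to the identity is g^2, so ord(g) = 2.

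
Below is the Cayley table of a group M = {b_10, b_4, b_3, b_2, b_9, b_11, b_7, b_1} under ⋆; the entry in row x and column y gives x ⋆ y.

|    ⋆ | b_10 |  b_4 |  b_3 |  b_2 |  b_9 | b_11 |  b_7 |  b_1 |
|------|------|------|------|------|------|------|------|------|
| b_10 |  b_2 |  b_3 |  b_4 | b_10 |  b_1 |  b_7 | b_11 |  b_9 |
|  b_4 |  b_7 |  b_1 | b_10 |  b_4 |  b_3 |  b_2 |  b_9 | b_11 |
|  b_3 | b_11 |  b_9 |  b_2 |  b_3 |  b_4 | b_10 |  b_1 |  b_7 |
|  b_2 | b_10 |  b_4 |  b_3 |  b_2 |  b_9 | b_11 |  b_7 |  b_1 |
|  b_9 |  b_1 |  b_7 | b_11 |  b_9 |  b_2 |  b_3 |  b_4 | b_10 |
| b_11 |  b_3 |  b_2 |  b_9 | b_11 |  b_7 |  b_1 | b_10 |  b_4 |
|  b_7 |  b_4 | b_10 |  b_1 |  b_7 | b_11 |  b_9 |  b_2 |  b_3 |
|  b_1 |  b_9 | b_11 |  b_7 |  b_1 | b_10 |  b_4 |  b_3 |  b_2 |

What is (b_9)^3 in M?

b_9

b_9^1 = b_9
b_9^2 = b_9 ⋆ b_9 = b_2
b_9^3 = b_2 ⋆ b_9 = b_9
(Structurally, M here is isomorphic to the dihedral group D_4.)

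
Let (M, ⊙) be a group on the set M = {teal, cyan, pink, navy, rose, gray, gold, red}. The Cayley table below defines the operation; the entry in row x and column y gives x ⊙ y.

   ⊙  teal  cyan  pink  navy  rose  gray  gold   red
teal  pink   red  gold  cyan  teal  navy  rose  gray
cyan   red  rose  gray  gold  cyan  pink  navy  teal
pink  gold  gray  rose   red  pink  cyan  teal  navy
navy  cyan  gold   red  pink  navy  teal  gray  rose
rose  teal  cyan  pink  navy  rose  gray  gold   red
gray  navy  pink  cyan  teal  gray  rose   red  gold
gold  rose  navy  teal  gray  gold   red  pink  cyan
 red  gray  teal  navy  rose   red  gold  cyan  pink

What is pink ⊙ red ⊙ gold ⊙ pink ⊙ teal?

pink ⊙ red = navy
navy ⊙ gold = gray
gray ⊙ pink = cyan
cyan ⊙ teal = red

red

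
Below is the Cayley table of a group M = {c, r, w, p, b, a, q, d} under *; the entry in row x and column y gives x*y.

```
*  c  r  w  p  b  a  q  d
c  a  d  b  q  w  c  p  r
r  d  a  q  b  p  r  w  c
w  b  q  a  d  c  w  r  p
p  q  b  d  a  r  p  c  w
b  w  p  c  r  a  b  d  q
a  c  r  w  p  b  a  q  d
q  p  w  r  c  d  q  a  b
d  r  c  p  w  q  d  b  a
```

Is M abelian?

Check whether the table is symmetric across its main diagonal.
Every entry (row x, col y) equals the entry (row y, col x), so M is abelian.
(In fact M ≅ the elementary abelian group (Z_2)^3.)

Yes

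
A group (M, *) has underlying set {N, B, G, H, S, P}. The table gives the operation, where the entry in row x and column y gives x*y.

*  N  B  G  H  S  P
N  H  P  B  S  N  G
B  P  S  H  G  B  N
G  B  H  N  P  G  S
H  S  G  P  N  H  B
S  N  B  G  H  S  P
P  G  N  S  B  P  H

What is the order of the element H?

The identity element is S (its row matches the header).
H^1 = H
H^2 = H*H = N
H^3 = N*H = S
The first power of H equal to the identity is H^3, so ord(H) = 3.

3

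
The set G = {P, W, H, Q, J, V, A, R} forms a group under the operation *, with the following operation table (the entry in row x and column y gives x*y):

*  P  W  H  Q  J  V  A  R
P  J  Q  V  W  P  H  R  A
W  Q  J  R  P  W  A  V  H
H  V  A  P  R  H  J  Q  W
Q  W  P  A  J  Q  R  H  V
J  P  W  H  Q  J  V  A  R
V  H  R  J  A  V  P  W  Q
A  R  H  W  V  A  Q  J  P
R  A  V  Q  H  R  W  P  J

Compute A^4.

J

A^1 = A
A^2 = A*A = J
A^3 = J*A = A
A^4 = A*A = J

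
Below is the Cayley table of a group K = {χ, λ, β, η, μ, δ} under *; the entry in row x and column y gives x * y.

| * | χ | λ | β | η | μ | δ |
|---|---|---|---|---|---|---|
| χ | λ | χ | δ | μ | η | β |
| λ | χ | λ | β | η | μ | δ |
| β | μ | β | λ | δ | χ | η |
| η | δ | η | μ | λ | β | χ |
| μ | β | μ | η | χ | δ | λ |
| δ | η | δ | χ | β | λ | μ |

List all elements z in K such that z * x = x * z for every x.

An element z is central iff its row equals its column in the table.
For η: η * δ = χ ≠ β = δ * η, so η ∉ Z.
Checking each element this way leaves Z(K) = {λ}.

{λ}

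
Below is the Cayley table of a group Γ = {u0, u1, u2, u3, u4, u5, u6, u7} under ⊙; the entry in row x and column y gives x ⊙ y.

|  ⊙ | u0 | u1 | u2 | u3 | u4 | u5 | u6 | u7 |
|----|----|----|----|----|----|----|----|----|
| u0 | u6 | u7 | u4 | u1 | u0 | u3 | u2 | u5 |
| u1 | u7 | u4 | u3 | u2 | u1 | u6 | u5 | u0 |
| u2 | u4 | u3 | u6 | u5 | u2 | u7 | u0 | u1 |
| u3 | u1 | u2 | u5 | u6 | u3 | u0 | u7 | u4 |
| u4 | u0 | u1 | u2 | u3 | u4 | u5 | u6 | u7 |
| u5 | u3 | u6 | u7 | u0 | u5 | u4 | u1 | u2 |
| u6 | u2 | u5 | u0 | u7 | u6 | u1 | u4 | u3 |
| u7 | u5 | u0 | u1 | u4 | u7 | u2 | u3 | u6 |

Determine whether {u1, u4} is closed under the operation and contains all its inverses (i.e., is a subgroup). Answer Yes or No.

Yes

{u1, u4} contains the identity u4.
Checking products: every product of two elements of {u1, u4} (read from the table) lies in {u1, u4}, so the set is closed.
In a finite group, a nonempty closed subset is a subgroup. So {u1, u4} ≤ Γ.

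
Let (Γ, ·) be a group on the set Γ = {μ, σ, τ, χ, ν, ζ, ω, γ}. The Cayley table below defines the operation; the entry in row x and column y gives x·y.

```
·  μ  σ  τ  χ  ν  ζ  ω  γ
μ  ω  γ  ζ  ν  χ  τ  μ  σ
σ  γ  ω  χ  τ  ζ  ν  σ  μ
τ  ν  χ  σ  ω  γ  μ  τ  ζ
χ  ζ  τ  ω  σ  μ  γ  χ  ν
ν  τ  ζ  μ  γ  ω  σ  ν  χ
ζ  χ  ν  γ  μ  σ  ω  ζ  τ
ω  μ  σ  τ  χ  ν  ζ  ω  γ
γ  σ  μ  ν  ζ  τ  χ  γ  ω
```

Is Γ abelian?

No

τ·ν = γ but ν·τ = μ.
Since τ and ν do not commute, Γ is not abelian.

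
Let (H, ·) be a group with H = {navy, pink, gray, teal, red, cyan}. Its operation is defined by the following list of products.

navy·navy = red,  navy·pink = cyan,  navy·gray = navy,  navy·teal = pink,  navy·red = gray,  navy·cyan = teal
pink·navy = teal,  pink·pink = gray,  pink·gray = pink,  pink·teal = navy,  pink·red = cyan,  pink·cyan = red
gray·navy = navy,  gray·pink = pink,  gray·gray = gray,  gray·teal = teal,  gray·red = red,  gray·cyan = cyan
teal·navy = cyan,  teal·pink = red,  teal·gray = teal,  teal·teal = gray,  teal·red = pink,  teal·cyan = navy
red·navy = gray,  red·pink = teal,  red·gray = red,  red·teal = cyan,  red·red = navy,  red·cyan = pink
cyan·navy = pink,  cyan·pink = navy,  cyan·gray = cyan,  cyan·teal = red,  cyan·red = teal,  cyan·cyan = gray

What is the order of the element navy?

3

The identity element is gray (its row matches the header).
navy^1 = navy
navy^2 = navy·navy = red
navy^3 = red·navy = gray
The first power of navy equal to the identity is navy^3, so ord(navy) = 3.
(Structurally, H here is isomorphic to the symmetric group S_3.)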